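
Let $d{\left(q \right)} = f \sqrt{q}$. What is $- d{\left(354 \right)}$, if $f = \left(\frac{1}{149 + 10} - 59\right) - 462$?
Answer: $\frac{82838 \sqrt{354}}{159} \approx 9802.4$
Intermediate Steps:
$f = - \frac{82838}{159}$ ($f = \left(\frac{1}{159} - 59\right) - 462 = - \frac{9380}{159} - 462 = - \frac{82838}{159} \approx -520.99$)
$d{\left(q \right)} = - \frac{82838 \sqrt{q}}{159}$
$- d{\left(354 \right)} = - \frac{\left(-82838\right) \sqrt{354}}{159} = \frac{82838 \sqrt{354}}{159}$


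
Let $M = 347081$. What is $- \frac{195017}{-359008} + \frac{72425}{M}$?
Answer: $\frac{93687849777}{124604855648} \approx 0.75188$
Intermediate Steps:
$- \frac{195017}{-359008} + \frac{72425}{M} = - \frac{195017}{-359008} + \frac{72425}{347081} = \left(-195017\right) \left(- \frac{1}{359008}\right) + 72425 \cdot \frac{1}{347081} = \frac{195017}{359008} + \frac{72425}{347081} = \frac{93687849777}{124604855648}$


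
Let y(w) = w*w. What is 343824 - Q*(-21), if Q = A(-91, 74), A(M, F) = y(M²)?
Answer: 1440418005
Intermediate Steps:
y(w) = w²
A(M, F) = M⁴ (A(M, F) = (M²)² = M⁴)
Q = 68574961 (Q = (-91)⁴ = 68574961)
343824 - Q*(-21) = 343824 - 68574961*(-21) = 343824 - 1*(-1440074181) = 343824 + 1440074181 = 1440418005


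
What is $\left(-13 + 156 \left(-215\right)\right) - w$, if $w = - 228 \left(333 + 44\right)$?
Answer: $52403$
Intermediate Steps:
$w = -85956$ ($w = \left(-228\right) 377 = -85956$)
$\left(-13 + 156 \left(-215\right)\right) - w = \left(-13 + 156 \left(-215\right)\right) - -85956 = \left(-13 - 33540\right) + 85956 = -33553 + 85956 = 52403$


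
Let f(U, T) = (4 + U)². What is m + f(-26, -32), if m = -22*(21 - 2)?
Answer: 66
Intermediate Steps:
m = -418 (m = -22*19 = -418)
m + f(-26, -32) = -418 + (4 - 26)² = -418 + (-22)² = -418 + 484 = 66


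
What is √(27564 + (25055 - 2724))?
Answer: √49895 ≈ 223.37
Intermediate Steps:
√(27564 + (25055 - 2724)) = √(27564 + 22331) = √49895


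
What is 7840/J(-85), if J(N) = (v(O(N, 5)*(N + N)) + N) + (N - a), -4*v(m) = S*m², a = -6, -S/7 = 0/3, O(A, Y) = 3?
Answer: -1960/41 ≈ -47.805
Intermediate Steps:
S = 0 (S = -0/3 = -7*0 = 0)
v(m) = 0 (v(m) = -0*m² = -¼*0 = 0)
J(N) = 6 + 2*N (J(N) = (0 + N) + (N - 1*(-6)) = N + (N + 6) = N + (6 + N) = 6 + 2*N)
7840/J(-85) = 7840/(6 + 2*(-85)) = 7840/(6 - 170) = 7840/(-164) = 7840*(-1/164) = -1960/41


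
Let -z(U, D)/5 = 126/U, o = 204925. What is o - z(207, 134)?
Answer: 4713345/23 ≈ 2.0493e+5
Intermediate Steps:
z(U, D) = -630/U
o - z(207, 134) = 204925 - (-630)/207 = 204925 - 1*(-70/23) = 204925 + 70/23 = 4713345/23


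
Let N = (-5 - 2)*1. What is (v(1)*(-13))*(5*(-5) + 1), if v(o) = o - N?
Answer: 2496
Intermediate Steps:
N = -7 (N = -7*1 = -7)
v(o) = 7 + o (v(o) = o - 1*(-7) = o + 7 = 7 + o)
(v(1)*(-13))*(5*(-5) + 1) = ((7 + 1)*(-13))*(5*(-5) + 1) = (8*(-13))*(-25 + 1) = -104*(-24) = 2496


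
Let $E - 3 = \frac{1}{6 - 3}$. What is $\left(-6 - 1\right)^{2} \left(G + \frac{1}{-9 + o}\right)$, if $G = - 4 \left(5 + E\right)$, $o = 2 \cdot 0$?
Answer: $- \frac{14749}{9} \approx -1638.8$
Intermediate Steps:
$o = 0$
$E = \frac{10}{3}$ ($E = 3 + \frac{1}{6 - 3} = 3 + \frac{1}{3} = \frac{10}{3} \approx 3.3333$)
$G = - \frac{100}{3}$ ($G = - 4 \left(5 + \frac{10}{3}\right) = \left(-4\right) \frac{25}{3} = - \frac{100}{3} \approx -33.333$)
$\left(-6 - 1\right)^{2} \left(G + \frac{1}{-9 + o}\right) = \left(-6 - 1\right)^{2} \left(- \frac{100}{3} + \frac{1}{-9 + 0}\right) = \left(-7\right)^{2} \left(- \frac{100}{3} + \frac{1}{-9}\right) = 49 \left(- \frac{100}{3} - \frac{1}{9}\right) = 49 \left(- \frac{301}{9}\right) = - \frac{14749}{9}$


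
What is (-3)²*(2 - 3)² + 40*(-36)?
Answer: -1431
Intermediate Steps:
(-3)²*(2 - 3)² + 40*(-36) = 9*(-1)² - 1440 = 9*1 - 1440 = 9 - 1440 = -1431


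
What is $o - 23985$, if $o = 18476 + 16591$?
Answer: $11082$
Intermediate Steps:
$o = 35067$
$o - 23985 = 35067 - 23985 = 11082$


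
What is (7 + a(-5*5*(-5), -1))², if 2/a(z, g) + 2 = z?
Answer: 744769/15129 ≈ 49.228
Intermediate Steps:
a(z, g) = 2/(-2 + z)
(7 + a(-5*5*(-5), -1))² = (7 + 2/(-2 - 5*5*(-5)))² = (7 + 2/(-2 - 25*(-5)))² = (7 + 2/(-2 + 125))² = (7 + 2/123)² = (863/123)² = 744769/15129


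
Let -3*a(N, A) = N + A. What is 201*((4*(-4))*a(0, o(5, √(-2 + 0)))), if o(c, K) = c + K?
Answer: 5360 + 1072*I*√2 ≈ 5360.0 + 1516.0*I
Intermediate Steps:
o(c, K) = K + c
a(N, A) = -A/3 - N/3 (a(N, A) = -(N + A)/3 = -(A + N)/3 = -A/3 - N/3)
201*((4*(-4))*a(0, o(5, √(-2 + 0)))) = 201*((4*(-4))*(-(√(-2 + 0) + 5)/3 - ⅓*0)) = 201*(-16*(-(√(-2) + 5)/3 + 0)) = 201*(-16*(-(I*√2 + 5)/3 + 0)) = 201*(-16*(-(5 + I*√2)/3 + 0)) = 201*(-16*((-5/3 - I*√2/3) + 0)) = 201*(-16*(-5/3 - I*√2/3)) = 201*(80/3 + 16*I*√2/3) = 5360 + 1072*I*√2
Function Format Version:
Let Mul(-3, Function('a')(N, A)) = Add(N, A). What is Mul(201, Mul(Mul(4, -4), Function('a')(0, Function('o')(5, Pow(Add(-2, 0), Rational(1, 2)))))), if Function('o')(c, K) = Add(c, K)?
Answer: Add(5360, Mul(1072, I, Pow(2, Rational(1, 2)))) ≈ Add(5360.0, Mul(1516.0, I))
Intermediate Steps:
Function('o')(c, K) = Add(K, c)
Function('a')(N, A) = Add(Mul(Rational(-1, 3), A), Mul(Rational(-1, 3), N)) (Function('a')(N, A) = Mul(Rational(-1, 3), Add(N, A)) = Mul(Rational(-1, 3), Add(A, N)) = Add(Mul(Rational(-1, 3), A), Mul(Rational(-1, 3), N)))
Mul(201, Mul(Mul(4, -4), Function('a')(0, Function('o')(5, Pow(Add(-2, 0), Rational(1, 2)))))) = Mul(201, Mul(Mul(4, -4), Add(Mul(Rational(-1, 3), Add(Pow(Add(-2, 0), Rational(1, 2)), 5)), Mul(Rational(-1, 3), 0)))) = Mul(201, Mul(-16, Add(Mul(Rational(-1, 3), Add(Pow(-2, Rational(1, 2)), 5)), 0))) = Mul(201, Mul(-16, Add(Mul(Rational(-1, 3), Add(Mul(I, Pow(2, Rational(1, 2))), 5)), 0))) = Mul(201, Mul(-16, Add(Mul(Rational(-1, 3), Add(5, Mul(I, Pow(2, Rational(1, 2))))), 0))) = Mul(201, Mul(-16, Add(Add(Rational(-5, 3), Mul(Rational(-1, 3), I, Pow(2, Rational(1, 2)))), 0))) = Mul(201, Mul(-16, Add(Rational(-5, 3), Mul(Rational(-1, 3), I, Pow(2, Rational(1, 2)))))) = Mul(201, Add(Rational(80, 3), Mul(Rational(16, 3), I, Pow(2, Rational(1, 2))))) = Add(5360, Mul(1072, I, Pow(2, Rational(1, 2))))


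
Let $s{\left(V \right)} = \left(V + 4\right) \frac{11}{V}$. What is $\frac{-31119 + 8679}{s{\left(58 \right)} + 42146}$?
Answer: $- \frac{43384}{81505} \approx -0.53229$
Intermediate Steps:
$s{\left(V \right)} = \frac{11 \left(4 + V\right)}{V}$ ($s{\left(V \right)} = \left(4 + V\right) \frac{11}{V} = \frac{11 \left(4 + V\right)}{V}$)
$\frac{-31119 + 8679}{s{\left(58 \right)} + 42146} = \frac{-31119 + 8679}{\left(11 + \frac{44}{58}\right) + 42146} = - \frac{22440}{\left(11 + 44 \cdot \frac{1}{58}\right) + 42146} = - \frac{22440}{\left(11 + \frac{22}{29}\right) + 42146} = - \frac{22440}{\frac{341}{29} + 42146} = - \frac{22440}{\frac{1222575}{29}} = \left(-22440\right) \frac{29}{1222575} = - \frac{43384}{81505}$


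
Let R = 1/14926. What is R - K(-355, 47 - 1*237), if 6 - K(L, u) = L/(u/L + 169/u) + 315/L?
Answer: 5040189913903/5064526134 ≈ 995.19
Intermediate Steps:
R = 1/14926 ≈ 6.6997e-5
K(L, u) = 6 - 315/L - L/(169/u + u/L) (K(L, u) = 6 - (L/(u/L + 169/u) + 315/L) = 6 - (L/(169/u + u/L) + 315/L) = 6 - (315/L + L/(169/u + u/L)) = 6 + (-315/L - L/(169/u + u/L)) = 6 - 315/L - L/(169/u + u/L))
R - K(-355, 47 - 1*237) = 1/14926 - (-53235*(-355) - 315*(47 - 1*237)**2 + 1014*(-355)**2 - 1*(47 - 1*237)*(-355)**3 + 6*(-355)*(47 - 1*237)**2)/((-355)*((47 - 1*237)**2 + 169*(-355))) = 1/14926 - (-1)*(18898425 - 315*(47 - 237)**2 + 1014*126025 - 1*(47 - 237)*(-44738875) + 6*(-355)*(47 - 237)**2)/(355*((47 - 237)**2 - 59995)) = 1/14926 - (-1)*(18898425 - 315*(-190)**2 + 127789350 - 1*(-190)*(-44738875) + 6*(-355)*(-190)**2)/(355*((-190)**2 - 59995)) = 1/14926 - (-1)*(18898425 - 315*36100 + 127789350 - 8500386250 + 6*(-355)*36100)/(355*(36100 - 59995)) = 1/14926 - (-1)*(18898425 - 11371500 + 127789350 - 8500386250 - 76893000)/(355*(-23895)) = 1/14926 - (-1)*(-1)*(-8441962975)/(355*23895) = 1/14926 - 1*(-337678519/339309) = 1/14926 + 337678519/339309 = 5040189913903/5064526134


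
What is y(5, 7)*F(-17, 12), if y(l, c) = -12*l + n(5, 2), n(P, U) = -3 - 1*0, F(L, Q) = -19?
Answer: 1197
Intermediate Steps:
n(P, U) = -3 (n(P, U) = -3 + 0 = -3)
y(l, c) = -3 - 12*l (y(l, c) = -12*l - 3 = -3 - 12*l)
y(5, 7)*F(-17, 12) = (-3 - 12*5)*(-19) = (-3 - 60)*(-19) = -63*(-19) = 1197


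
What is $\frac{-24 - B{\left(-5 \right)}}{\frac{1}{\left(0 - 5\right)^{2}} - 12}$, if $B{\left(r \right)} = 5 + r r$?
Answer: $\frac{1350}{299} \approx 4.5151$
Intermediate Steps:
$B{\left(r \right)} = 5 + r^{2}$
$\frac{-24 - B{\left(-5 \right)}}{\frac{1}{\left(0 - 5\right)^{2}} - 12} = \frac{-24 - \left(5 + \left(-5\right)^{2}\right)}{\frac{1}{\left(0 - 5\right)^{2}} - 12} = \frac{-24 - \left(5 + 25\right)}{\frac{1}{\left(-5\right)^{2}} - 12} = \frac{-24 - 30}{\frac{1}{25} - 12} = - \frac{54}{- \frac{299}{25}} = \left(-54\right) \left(- \frac{25}{299}\right) = \frac{1350}{299}$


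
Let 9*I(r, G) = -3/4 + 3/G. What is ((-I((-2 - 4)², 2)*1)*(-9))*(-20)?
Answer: -15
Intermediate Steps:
I(r, G) = -1/12 + 1/(3*G) (I(r, G) = (-3/4 + 3/G)/9 = (-3*¼ + 3/G)/9 = (-¾ + 3/G)/9 = -1/12 + 1/(3*G))
((-I((-2 - 4)², 2)*1)*(-9))*(-20) = ((-(4 - 1*2)/(12*2)*1)*(-9))*(-20) = ((-(4 - 2)/(12*2)*1)*(-9))*(-20) = ((-2/(12*2)*1)*(-9))*(-20) = ((-1*1/12*1)*(-9))*(-20) = (-1/12*1*(-9))*(-20) = -1/12*(-9)*(-20) = (¾)*(-20) = -15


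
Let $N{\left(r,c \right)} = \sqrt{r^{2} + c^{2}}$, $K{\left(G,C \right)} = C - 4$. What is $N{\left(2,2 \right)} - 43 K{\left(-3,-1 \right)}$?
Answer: $215 + 2 \sqrt{2} \approx 217.83$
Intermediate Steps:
$K{\left(G,C \right)} = -4 + C$
$N{\left(r,c \right)} = \sqrt{c^{2} + r^{2}}$
$N{\left(2,2 \right)} - 43 K{\left(-3,-1 \right)} = \sqrt{2^{2} + 2^{2}} - 43 \left(-4 - 1\right) = \sqrt{4 + 4} - -215 = \sqrt{8} + 215 = 2 \sqrt{2} + 215 = 215 + 2 \sqrt{2}$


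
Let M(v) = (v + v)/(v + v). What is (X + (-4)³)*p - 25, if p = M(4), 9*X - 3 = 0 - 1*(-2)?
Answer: -796/9 ≈ -88.444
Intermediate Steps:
M(v) = 1 (M(v) = (2*v)/((2*v)) = (2*v)*(1/(2*v)) = 1)
X = 5/9 (X = ⅓ + (0 - 1*(-2))/9 = ⅓ + (0 + 2)/9 = ⅓ + (⅑)*2 = ⅓ + 2/9 = 5/9 ≈ 0.55556)
p = 1
(X + (-4)³)*p - 25 = (5/9 + (-4)³)*1 - 25 = (5/9 - 64)*1 - 25 = -571/9*1 - 25 = -571/9 - 25 = -796/9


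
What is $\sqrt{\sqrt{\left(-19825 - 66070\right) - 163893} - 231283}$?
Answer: $\sqrt{-231283 + 2 i \sqrt{62447}} \approx 0.5196 + 480.92 i$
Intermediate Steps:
$\sqrt{\sqrt{\left(-19825 - 66070\right) - 163893} - 231283} = \sqrt{\sqrt{-85895 - 163893} - 231283} = \sqrt{\sqrt{-249788} - 231283} = \sqrt{2 i \sqrt{62447} - 231283} = \sqrt{-231283 + 2 i \sqrt{62447}}$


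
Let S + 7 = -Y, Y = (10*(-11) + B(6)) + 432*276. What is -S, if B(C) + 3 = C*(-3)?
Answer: 119108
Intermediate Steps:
B(C) = -3 - 3*C (B(C) = -3 + C*(-3) = -3 - 3*C)
Y = 119101 (Y = (10*(-11) + (-3 - 3*6)) + 432*276 = (-110 + (-3 - 18)) + 119232 = (-110 - 21) + 119232 = -131 + 119232 = 119101)
S = -119108 (S = -7 - 1*119101 = -7 - 119101 = -119108)
-S = -1*(-119108) = 119108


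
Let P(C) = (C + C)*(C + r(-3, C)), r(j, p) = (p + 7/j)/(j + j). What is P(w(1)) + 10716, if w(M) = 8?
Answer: 97460/9 ≈ 10829.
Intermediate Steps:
r(j, p) = (p + 7/j)/(2*j) (r(j, p) = (p + 7/j)/((2*j)) = (p + 7/j)*(1/(2*j)) = (p + 7/j)/(2*j))
P(C) = 2*C*(7/18 + 5*C/6) (P(C) = (C + C)*(C + (½)*(7 - 3*C)/(-3)²) = (2*C)*(C + (½)*(⅑)*(7 - 3*C)) = (2*C)*(C + (7/18 - C/6)) = (2*C)*(7/18 + 5*C/6) = 2*C*(7/18 + 5*C/6))
P(w(1)) + 10716 = (⅑)*8*(7 + 15*8) + 10716 = (⅑)*8*(7 + 120) + 10716 = (⅑)*8*127 + 10716 = 1016/9 + 10716 = 97460/9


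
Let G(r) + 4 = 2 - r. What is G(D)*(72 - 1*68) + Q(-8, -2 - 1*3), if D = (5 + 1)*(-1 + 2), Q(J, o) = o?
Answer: -37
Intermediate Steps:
D = 6 (D = 6*1 = 6)
G(r) = -2 - r (G(r) = -4 + (2 - r) = -2 - r)
G(D)*(72 - 1*68) + Q(-8, -2 - 1*3) = (-2 - 1*6)*(72 - 1*68) + (-2 - 1*3) = (-2 - 6)*(72 - 68) + (-2 - 3) = -8*4 - 5 = -32 - 5 = -37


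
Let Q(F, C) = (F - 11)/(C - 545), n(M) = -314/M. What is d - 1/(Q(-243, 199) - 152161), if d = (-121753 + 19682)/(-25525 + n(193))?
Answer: 518570436361925/129687495136914 ≈ 3.9986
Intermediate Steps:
Q(F, C) = (-11 + F)/(-545 + C)
d = 19699703/4926639 (d = (-121753 + 19682)/(-25525 - 314/193) = -102071/(-25525 - 314*1/193) = -102071/(-25525 - 314/193) = -102071/(-4926639/193) = -102071*(-193/4926639) = 19699703/4926639 ≈ 3.9986)
d - 1/(Q(-243, 199) - 152161) = 19699703/4926639 - 1/((-11 - 243)/(-545 + 199) - 152161) = 19699703/4926639 - 1/(-254/(-346) - 152161) = 19699703/4926639 - 1/(-1/346*(-254) - 152161) = 19699703/4926639 - 1/(127/173 - 152161) = 19699703/4926639 - 1/(-26323726/173) = 19699703/4926639 - 1*(-173/26323726) = 19699703/4926639 + 173/26323726 = 518570436361925/129687495136914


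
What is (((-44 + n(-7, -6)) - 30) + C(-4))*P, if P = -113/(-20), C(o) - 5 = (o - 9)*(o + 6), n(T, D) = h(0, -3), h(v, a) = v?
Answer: -2147/4 ≈ -536.75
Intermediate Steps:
n(T, D) = 0
C(o) = 5 + (-9 + o)*(6 + o) (C(o) = 5 + (o - 9)*(o + 6) = 5 + (-9 + o)*(6 + o))
P = 113/20 (P = -113*(-1/20) = 113/20 ≈ 5.6500)
(((-44 + n(-7, -6)) - 30) + C(-4))*P = (((-44 + 0) - 30) + (-49 + (-4)**2 - 3*(-4)))*(113/20) = ((-44 - 30) + (-49 + 16 + 12))*(113/20) = (-74 - 21)*(113/20) = -95*113/20 = -2147/4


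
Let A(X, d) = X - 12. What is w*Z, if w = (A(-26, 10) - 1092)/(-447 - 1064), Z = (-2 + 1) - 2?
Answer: -3390/1511 ≈ -2.2435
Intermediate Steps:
A(X, d) = -12 + X
Z = -3 (Z = -1 - 2 = -3)
w = 1130/1511 (w = ((-12 - 26) - 1092)/(-447 - 1064) = (-38 - 1092)/(-1511) = -1130*(-1/1511) = 1130/1511 ≈ 0.74785)
w*Z = (1130/1511)*(-3) = -3390/1511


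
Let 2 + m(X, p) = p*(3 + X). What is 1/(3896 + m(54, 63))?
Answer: 1/7485 ≈ 0.00013360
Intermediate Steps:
m(X, p) = -2 + p*(3 + X)
1/(3896 + m(54, 63)) = 1/(3896 + (-2 + 3*63 + 54*63)) = 1/(3896 + (-2 + 189 + 3402)) = 1/(3896 + 3589) = 1/7485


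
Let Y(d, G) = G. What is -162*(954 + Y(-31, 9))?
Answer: -156006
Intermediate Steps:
-162*(954 + Y(-31, 9)) = -162*(954 + 9) = -162*963 = -156006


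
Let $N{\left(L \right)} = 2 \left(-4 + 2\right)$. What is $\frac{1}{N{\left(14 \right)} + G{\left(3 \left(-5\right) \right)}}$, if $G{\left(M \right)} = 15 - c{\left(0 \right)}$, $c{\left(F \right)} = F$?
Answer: $\frac{1}{11} \approx 0.090909$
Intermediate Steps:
$N{\left(L \right)} = -4$ ($N{\left(L \right)} = 2 \left(-2\right) = -4$)
$G{\left(M \right)} = 15$ ($G{\left(M \right)} = 15 - 0 = 15 + 0 = 15$)
$\frac{1}{N{\left(14 \right)} + G{\left(3 \left(-5\right) \right)}} = \frac{1}{-4 + 15} = \frac{1}{11}$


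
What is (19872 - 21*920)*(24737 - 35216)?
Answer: -5784408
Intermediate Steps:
(19872 - 21*920)*(24737 - 35216) = (19872 - 19320)*(-10479) = 552*(-10479) = -5784408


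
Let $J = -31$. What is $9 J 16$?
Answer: $-4464$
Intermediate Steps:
$9 J 16 = 9 \left(-31\right) 16 = \left(-279\right) 16 = -4464$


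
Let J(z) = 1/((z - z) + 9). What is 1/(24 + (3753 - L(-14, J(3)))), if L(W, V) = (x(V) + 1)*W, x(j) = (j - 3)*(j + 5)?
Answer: 81/290327 ≈ 0.00027900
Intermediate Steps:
x(j) = (-3 + j)*(5 + j)
J(z) = ⅑ (J(z) = 1/(0 + 9) = 1/9 = ⅑)
L(W, V) = W*(-14 + V² + 2*V) (L(W, V) = ((-15 + V² + 2*V) + 1)*W = (-14 + V² + 2*V)*W = W*(-14 + V² + 2*V))
1/(24 + (3753 - L(-14, J(3)))) = 1/(24 + (3753 - (-14)*(-14 + (⅑)² + 2*(⅑)))) = 1/(24 + (3753 - (-14)*(-14 + 1/81 + 2/9))) = 1/(24 + (3753 - (-14)*(-1115)/81)) = 1/(24 + (3753 - 1*15610/81)) = 1/(24 + (3753 - 15610/81)) = 1/(24 + 288383/81) = 1/(290327/81) = 81/290327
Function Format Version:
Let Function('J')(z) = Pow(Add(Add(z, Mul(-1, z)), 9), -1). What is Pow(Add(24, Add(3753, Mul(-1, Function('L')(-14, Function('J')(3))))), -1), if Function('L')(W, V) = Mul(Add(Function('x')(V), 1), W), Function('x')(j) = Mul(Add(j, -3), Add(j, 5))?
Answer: Rational(81, 290327) ≈ 0.00027900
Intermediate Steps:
Function('x')(j) = Mul(Add(-3, j), Add(5, j))
Function('J')(z) = Rational(1, 9) (Function('J')(z) = Pow(Add(0, 9), -1) = Pow(9, -1) = Rational(1, 9))
Function('L')(W, V) = Mul(W, Add(-14, Pow(V, 2), Mul(2, V))) (Function('L')(W, V) = Mul(Add(Add(-15, Pow(V, 2), Mul(2, V)), 1), W) = Mul(Add(-14, Pow(V, 2), Mul(2, V)), W) = Mul(W, Add(-14, Pow(V, 2), Mul(2, V))))
Pow(Add(24, Add(3753, Mul(-1, Function('L')(-14, Function('J')(3))))), -1) = Pow(Add(24, Add(3753, Mul(-1, Mul(-14, Add(-14, Pow(Rational(1, 9), 2), Mul(2, Rational(1, 9))))))), -1) = Pow(Add(24, Add(3753, Mul(-1, Mul(-14, Add(-14, Rational(1, 81), Rational(2, 9)))))), -1) = Pow(Add(24, Add(3753, Mul(-1, Mul(-14, Rational(-1115, 81))))), -1) = Pow(Add(24, Add(3753, Mul(-1, Rational(15610, 81)))), -1) = Pow(Add(24, Add(3753, Rational(-15610, 81))), -1) = Pow(Add(24, Rational(288383, 81)), -1) = Pow(Rational(290327, 81), -1) = Rational(81, 290327)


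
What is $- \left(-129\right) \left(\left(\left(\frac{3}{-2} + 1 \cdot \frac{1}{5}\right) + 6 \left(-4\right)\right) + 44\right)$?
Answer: $\frac{24123}{10} \approx 2412.3$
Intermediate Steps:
$- \left(-129\right) \left(\left(\left(\frac{3}{-2} + 1 \cdot \frac{1}{5}\right) + 6 \left(-4\right)\right) + 44\right) = - \left(-129\right) \left(\left(\left(3 \left(- \frac{1}{2}\right) + 1 \cdot \frac{1}{5}\right) - 24\right) + 44\right) = - \left(-129\right) \left(\left(\left(- \frac{3}{2} + \frac{1}{5}\right) - 24\right) + 44\right) = - \left(-129\right) \left(\left(- \frac{13}{10} - 24\right) + 44\right) = - \left(-129\right) \left(- \frac{253}{10} + 44\right) = - \frac{\left(-129\right) 187}{10} = \left(-1\right) \left(- \frac{24123}{10}\right) = \frac{24123}{10}$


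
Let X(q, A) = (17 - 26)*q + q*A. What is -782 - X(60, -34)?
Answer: 1798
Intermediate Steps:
X(q, A) = -9*q + A*q
-782 - X(60, -34) = -782 - 60*(-9 - 34) = -782 - 60*(-43) = -782 - 1*(-2580) = -782 + 2580 = 1798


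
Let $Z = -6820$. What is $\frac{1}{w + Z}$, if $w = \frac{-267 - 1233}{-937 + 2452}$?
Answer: $- \frac{101}{688920} \approx -0.00014661$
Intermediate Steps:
$w = - \frac{100}{101}$ ($w = - \frac{1500}{1515} = \left(-1500\right) \frac{1}{1515} = - \frac{100}{101} \approx -0.9901$)
$\frac{1}{w + Z} = \frac{1}{- \frac{100}{101} - 6820} = \frac{1}{- \frac{688920}{101}} = - \frac{101}{688920}$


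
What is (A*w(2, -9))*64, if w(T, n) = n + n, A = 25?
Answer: -28800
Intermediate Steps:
w(T, n) = 2*n
(A*w(2, -9))*64 = (25*(2*(-9)))*64 = (25*(-18))*64 = -450*64 = -28800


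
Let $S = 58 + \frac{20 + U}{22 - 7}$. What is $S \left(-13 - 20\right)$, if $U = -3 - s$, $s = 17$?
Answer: $-1914$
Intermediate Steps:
$U = -20$ ($U = -3 - 17 = -20$)
$S = 58$ ($S = 58 + \frac{20 - 20}{22 - 7} = 58 + \frac{0}{15} = 58 + 0 \cdot \frac{1}{15} = 58 + 0 = 58$)
$S \left(-13 - 20\right) = 58 \left(-13 - 20\right) = 58 \left(-33\right) = -1914$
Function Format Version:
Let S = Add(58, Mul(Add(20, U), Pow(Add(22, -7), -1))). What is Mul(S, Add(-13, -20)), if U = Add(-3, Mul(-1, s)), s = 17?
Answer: -1914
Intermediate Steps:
U = -20 (U = Add(-3, Mul(-1, 17)) = Add(-3, -17) = -20)
S = 58 (S = Add(58, Mul(Add(20, -20), Pow(Add(22, -7), -1))) = Add(58, Mul(0, Pow(15, -1))) = Add(58, Mul(0, Rational(1, 15))) = Add(58, 0) = 58)
Mul(S, Add(-13, -20)) = Mul(58, Add(-13, -20)) = Mul(58, -33) = -1914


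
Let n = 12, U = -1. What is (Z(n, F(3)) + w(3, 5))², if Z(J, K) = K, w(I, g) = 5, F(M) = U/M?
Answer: 196/9 ≈ 21.778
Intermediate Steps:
F(M) = -1/M
(Z(n, F(3)) + w(3, 5))² = (-1/3 + 5)² = (-1*⅓ + 5)² = (-⅓ + 5)² = (14/3)² = 196/9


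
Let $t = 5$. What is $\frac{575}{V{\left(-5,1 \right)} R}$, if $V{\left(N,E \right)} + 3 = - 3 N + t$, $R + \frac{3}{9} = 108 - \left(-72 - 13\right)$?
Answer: $\frac{1725}{9826} \approx 0.17555$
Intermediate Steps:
$R = \frac{578}{3}$ ($R = - \frac{1}{3} + \left(108 - \left(-72 - 13\right)\right) = - \frac{1}{3} + \left(108 - -85\right) = - \frac{1}{3} + \left(108 + 85\right) = - \frac{1}{3} + 193 = \frac{578}{3} \approx 192.67$)
$V{\left(N,E \right)} = 2 - 3 N$ ($V{\left(N,E \right)} = -3 - \left(-5 + 3 N\right) = 2 - 3 N$)
$\frac{575}{V{\left(-5,1 \right)} R} = \frac{575}{\left(2 - -15\right) \frac{578}{3}} = \frac{575}{\left(2 + 15\right) \frac{578}{3}} = \frac{575}{17 \cdot \frac{578}{3}} = \frac{575}{\frac{9826}{3}} = 575 \cdot \frac{3}{9826} = \frac{1725}{9826}$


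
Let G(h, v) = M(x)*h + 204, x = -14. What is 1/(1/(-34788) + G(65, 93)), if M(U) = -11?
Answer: -34788/17776669 ≈ -0.0019569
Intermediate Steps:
G(h, v) = 204 - 11*h (G(h, v) = -11*h + 204 = 204 - 11*h)
1/(1/(-34788) + G(65, 93)) = 1/(1/(-34788) + (204 - 11*65)) = 1/(-1/34788 + (204 - 715)) = 1/(-1/34788 - 511) = 1/(-17776669/34788) = -34788/17776669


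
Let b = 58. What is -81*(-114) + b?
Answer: 9292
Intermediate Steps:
-81*(-114) + b = -81*(-114) + 58 = 9234 + 58 = 9292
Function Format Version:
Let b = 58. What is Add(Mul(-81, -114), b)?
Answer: 9292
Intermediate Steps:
Add(Mul(-81, -114), b) = Add(Mul(-81, -114), 58) = Add(9234, 58) = 9292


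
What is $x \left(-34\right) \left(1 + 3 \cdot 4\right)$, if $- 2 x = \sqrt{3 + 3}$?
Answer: $221 \sqrt{6} \approx 541.34$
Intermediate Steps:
$x = - \frac{\sqrt{6}}{2}$ ($x = - \frac{\sqrt{3 + 3}}{2} = - \frac{\sqrt{6}}{2} \approx -1.2247$)
$x \left(-34\right) \left(1 + 3 \cdot 4\right) = - \frac{\sqrt{6}}{2} \left(-34\right) \left(1 + 3 \cdot 4\right) = 17 \sqrt{6} \left(1 + 12\right) = 17 \sqrt{6} \cdot 13 = 221 \sqrt{6}$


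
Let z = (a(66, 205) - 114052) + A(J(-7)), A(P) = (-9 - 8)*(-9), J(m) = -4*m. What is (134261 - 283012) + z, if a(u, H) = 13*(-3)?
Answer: -262689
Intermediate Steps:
a(u, H) = -39
A(P) = 153 (A(P) = -17*(-9) = 153)
z = -113938 (z = (-39 - 114052) + 153 = -114091 + 153 = -113938)
(134261 - 283012) + z = (134261 - 283012) - 113938 = -148751 - 113938 = -262689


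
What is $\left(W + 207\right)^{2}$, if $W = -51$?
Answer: $24336$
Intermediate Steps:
$\left(W + 207\right)^{2} = \left(-51 + 207\right)^{2} = 156^{2} = 24336$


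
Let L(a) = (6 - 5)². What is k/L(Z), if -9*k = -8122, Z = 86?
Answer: 8122/9 ≈ 902.44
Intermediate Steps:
k = 8122/9 (k = -⅑*(-8122) = 8122/9 ≈ 902.44)
L(a) = 1 (L(a) = 1² = 1)
k/L(Z) = (8122/9)/1 = (8122/9)*1 = 8122/9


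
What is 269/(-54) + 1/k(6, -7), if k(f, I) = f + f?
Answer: -529/108 ≈ -4.8981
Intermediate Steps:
k(f, I) = 2*f
269/(-54) + 1/k(6, -7) = 269/(-54) + 1/(2*6) = 269*(-1/54) + 1/12 = -269/54 + 1*(1/12) = -269/54 + 1/12 = -529/108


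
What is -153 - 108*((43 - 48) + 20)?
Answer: -1773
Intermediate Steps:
-153 - 108*((43 - 48) + 20) = -153 - 108*(-5 + 20) = -153 - 108*15 = -153 - 1620 = -1773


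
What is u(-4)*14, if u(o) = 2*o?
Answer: -112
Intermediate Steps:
u(-4)*14 = (2*(-4))*14 = -8*14 = -112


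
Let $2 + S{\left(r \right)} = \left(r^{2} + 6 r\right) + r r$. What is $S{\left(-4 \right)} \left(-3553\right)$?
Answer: $-21318$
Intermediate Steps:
$S{\left(r \right)} = -2 + 2 r^{2} + 6 r$ ($S{\left(r \right)} = -2 + \left(\left(r^{2} + 6 r\right) + r r\right) = -2 + \left(\left(r^{2} + 6 r\right) + r^{2}\right) = -2 + \left(2 r^{2} + 6 r\right) = -2 + 2 r^{2} + 6 r$)
$S{\left(-4 \right)} \left(-3553\right) = \left(-2 + 2 \left(-4\right)^{2} + 6 \left(-4\right)\right) \left(-3553\right) = \left(-2 + 2 \cdot 16 - 24\right) \left(-3553\right) = \left(-2 + 32 - 24\right) \left(-3553\right) = 6 \left(-3553\right) = -21318$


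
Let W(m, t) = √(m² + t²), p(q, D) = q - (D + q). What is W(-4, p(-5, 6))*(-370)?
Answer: -740*√13 ≈ -2668.1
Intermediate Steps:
p(q, D) = -D (p(q, D) = q + (-D - q) = -D)
W(-4, p(-5, 6))*(-370) = √((-4)² + (-1*6)²)*(-370) = √(16 + (-6)²)*(-370) = √(16 + 36)*(-370) = √52*(-370) = (2*√13)*(-370) = -740*√13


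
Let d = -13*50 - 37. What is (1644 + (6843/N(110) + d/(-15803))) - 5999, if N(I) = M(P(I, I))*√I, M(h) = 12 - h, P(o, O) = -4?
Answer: -68821378/15803 + 6843*√110/1760 ≈ -4314.2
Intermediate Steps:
N(I) = 16*√I (N(I) = (12 - 1*(-4))*√I = (12 + 4)*√I = 16*√I)
d = -687 (d = -650 - 37 = -687)
(1644 + (6843/N(110) + d/(-15803))) - 5999 = (1644 + (6843/((16*√110)) - 687/(-15803))) - 5999 = (1644 + (6843*(√110/1760) - 687*(-1/15803))) - 5999 = (1644 + (6843*√110/1760 + 687/15803)) - 5999 = (1644 + (687/15803 + 6843*√110/1760)) - 5999 = (25980819/15803 + 6843*√110/1760) - 5999 = -68821378/15803 + 6843*√110/1760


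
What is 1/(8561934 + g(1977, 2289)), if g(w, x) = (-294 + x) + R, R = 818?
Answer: 1/8564747 ≈ 1.1676e-7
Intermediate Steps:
g(w, x) = 524 + x (g(w, x) = (-294 + x) + 818 = 524 + x)
1/(8561934 + g(1977, 2289)) = 1/(8561934 + (524 + 2289)) = 1/(8561934 + 2813) = 1/8564747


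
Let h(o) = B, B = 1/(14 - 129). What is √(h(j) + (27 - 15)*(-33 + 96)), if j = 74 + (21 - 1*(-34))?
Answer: √9997985/115 ≈ 27.495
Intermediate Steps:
j = 129 (j = 74 + (21 + 34) = 74 + 55 = 129)
B = -1/115 (B = 1/(-115) = -1/115 ≈ -0.0086956)
h(o) = -1/115
√(h(j) + (27 - 15)*(-33 + 96)) = √(-1/115 + (27 - 15)*(-33 + 96)) = √(-1/115 + 12*63) = √(-1/115 + 756) = √(86939/115) = √9997985/115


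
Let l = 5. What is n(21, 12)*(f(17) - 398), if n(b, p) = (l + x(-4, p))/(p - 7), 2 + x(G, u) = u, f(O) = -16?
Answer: -1242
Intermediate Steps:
x(G, u) = -2 + u
n(b, p) = (3 + p)/(-7 + p) (n(b, p) = (5 + (-2 + p))/(p - 7) = (3 + p)/(-7 + p))
n(21, 12)*(f(17) - 398) = ((3 + 12)/(-7 + 12))*(-16 - 398) = (15/5)*(-414) = ((⅕)*15)*(-414) = 3*(-414) = -1242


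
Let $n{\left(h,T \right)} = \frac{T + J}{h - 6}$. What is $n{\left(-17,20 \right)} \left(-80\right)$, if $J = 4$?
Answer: $\frac{1920}{23} \approx 83.478$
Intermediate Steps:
$n{\left(h,T \right)} = \frac{4 + T}{-6 + h}$ ($n{\left(h,T \right)} = \frac{T + 4}{h - 6} = \frac{4 + T}{-6 + h}$)
$n{\left(-17,20 \right)} \left(-80\right) = \frac{4 + 20}{-6 - 17} \left(-80\right) = \frac{1}{-23} \cdot 24 \left(-80\right) = \left(- \frac{1}{23}\right) 24 \left(-80\right) = \left(- \frac{24}{23}\right) \left(-80\right) = \frac{1920}{23}$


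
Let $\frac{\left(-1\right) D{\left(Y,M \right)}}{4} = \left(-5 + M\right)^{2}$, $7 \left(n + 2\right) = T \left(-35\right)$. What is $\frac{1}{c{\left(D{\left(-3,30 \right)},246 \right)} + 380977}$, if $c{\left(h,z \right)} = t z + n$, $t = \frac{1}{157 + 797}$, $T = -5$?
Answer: $\frac{159}{60579041} \approx 2.6247 \cdot 10^{-6}$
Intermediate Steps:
$n = 23$ ($n = -2 + \frac{\left(-5\right) \left(-35\right)}{7} = -2 + \frac{1}{7} \cdot 175 = -2 + 25 = 23$)
$D{\left(Y,M \right)} = - 4 \left(-5 + M\right)^{2}$
$t = \frac{1}{954} \approx 0.0010482$
$c{\left(h,z \right)} = 23 + \frac{z}{954}$ ($c{\left(h,z \right)} = \frac{z}{954} + 23 = 23 + \frac{z}{954}$)
$\frac{1}{c{\left(D{\left(-3,30 \right)},246 \right)} + 380977} = \frac{1}{\left(23 + \frac{1}{954} \cdot 246\right) + 380977} = \frac{1}{\left(23 + \frac{41}{159}\right) + 380977} = \frac{1}{\frac{3698}{159} + 380977} = \frac{1}{\frac{60579041}{159}} = \frac{159}{60579041}$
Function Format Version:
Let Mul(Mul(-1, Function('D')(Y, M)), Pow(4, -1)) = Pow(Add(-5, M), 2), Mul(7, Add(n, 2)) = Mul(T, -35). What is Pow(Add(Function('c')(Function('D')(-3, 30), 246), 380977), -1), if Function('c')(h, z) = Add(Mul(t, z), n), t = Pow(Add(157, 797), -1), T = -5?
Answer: Rational(159, 60579041) ≈ 2.6247e-6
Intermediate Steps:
n = 23 (n = Add(-2, Mul(Rational(1, 7), Mul(-5, -35))) = Add(-2, Mul(Rational(1, 7), 175)) = Add(-2, 25) = 23)
Function('D')(Y, M) = Mul(-4, Pow(Add(-5, M), 2))
t = Rational(1, 954) (t = Pow(954, -1) = Rational(1, 954) ≈ 0.0010482)
Function('c')(h, z) = Add(23, Mul(Rational(1, 954), z)) (Function('c')(h, z) = Add(Mul(Rational(1, 954), z), 23) = Add(23, Mul(Rational(1, 954), z)))
Pow(Add(Function('c')(Function('D')(-3, 30), 246), 380977), -1) = Pow(Add(Add(23, Mul(Rational(1, 954), 246)), 380977), -1) = Pow(Add(Add(23, Rational(41, 159)), 380977), -1) = Pow(Add(Rational(3698, 159), 380977), -1) = Pow(Rational(60579041, 159), -1) = Rational(159, 60579041)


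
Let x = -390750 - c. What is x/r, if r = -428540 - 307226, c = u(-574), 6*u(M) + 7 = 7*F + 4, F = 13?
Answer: 586147/1103649 ≈ 0.53110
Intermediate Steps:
u(M) = 44/3 (u(M) = -7/6 + (7*13 + 4)/6 = -7/6 + (91 + 4)/6 = -7/6 + (⅙)*95 = -7/6 + 95/6 = 44/3)
c = 44/3 ≈ 14.667
r = -735766
x = -1172294/3 (x = -390750 - 1*44/3 = -390750 - 44/3 = -1172294/3 ≈ -3.9076e+5)
x/r = -1172294/3/(-735766) = -1172294/3*(-1/735766) = 586147/1103649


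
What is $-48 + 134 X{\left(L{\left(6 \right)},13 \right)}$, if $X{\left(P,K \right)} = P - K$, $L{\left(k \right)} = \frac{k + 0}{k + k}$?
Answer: $-1723$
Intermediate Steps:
$L{\left(k \right)} = \frac{1}{2}$ ($L{\left(k \right)} = \frac{k}{2 k} = k \frac{1}{2 k} = \frac{1}{2}$)
$-48 + 134 X{\left(L{\left(6 \right)},13 \right)} = -48 + 134 \left(\frac{1}{2} - 13\right) = -48 + 134 \left(- \frac{25}{2}\right) = -48 - 1675 = -1723$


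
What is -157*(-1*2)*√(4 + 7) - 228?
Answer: -228 + 314*√11 ≈ 813.42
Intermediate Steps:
-157*(-1*2)*√(4 + 7) - 228 = -(-314)*√11 - 228 = 314*√11 - 228 = -228 + 314*√11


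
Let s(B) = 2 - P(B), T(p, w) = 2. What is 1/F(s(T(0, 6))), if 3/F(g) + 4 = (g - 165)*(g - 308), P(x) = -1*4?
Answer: 48014/3 ≈ 16005.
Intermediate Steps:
P(x) = -4
s(B) = 6 (s(B) = 2 - 1*(-4) = 2 + 4 = 6)
F(g) = 3/(-4 + (-308 + g)*(-165 + g)) (F(g) = 3/(-4 + (g - 165)*(g - 308)) = 3/(-4 + (-165 + g)*(-308 + g)) = 3/(-4 + (-308 + g)*(-165 + g)))
1/F(s(T(0, 6))) = 1/(3/(50816 + 6² - 473*6)) = 1/(3/(50816 + 36 - 2838)) = 1/(3/48014) = 48014/3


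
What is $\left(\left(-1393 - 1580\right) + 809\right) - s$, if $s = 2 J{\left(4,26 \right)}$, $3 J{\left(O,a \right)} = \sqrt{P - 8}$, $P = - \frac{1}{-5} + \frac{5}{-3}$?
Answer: $-2164 - \frac{2 i \sqrt{2130}}{45} \approx -2164.0 - 2.0512 i$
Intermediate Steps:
$P = - \frac{22}{15}$ ($P = \left(-1\right) \left(- \frac{1}{5}\right) + 5 \left(- \frac{1}{3}\right) = \frac{1}{5} - \frac{5}{3} = - \frac{22}{15} \approx -1.4667$)
$J{\left(O,a \right)} = \frac{i \sqrt{2130}}{45}$ ($J{\left(O,a \right)} = \frac{\sqrt{- \frac{22}{15} - 8}}{3} = \frac{\sqrt{- \frac{142}{15}}}{3} = \frac{\frac{1}{15} i \sqrt{2130}}{3} = \frac{i \sqrt{2130}}{45}$)
$s = \frac{2 i \sqrt{2130}}{45}$ ($s = 2 \frac{i \sqrt{2130}}{45} = \frac{2 i \sqrt{2130}}{45} \approx 2.0512 i$)
$\left(\left(-1393 - 1580\right) + 809\right) - s = \left(\left(-1393 - 1580\right) + 809\right) - \frac{2 i \sqrt{2130}}{45} = \left(-2973 + 809\right) - \frac{2 i \sqrt{2130}}{45} = -2164 - \frac{2 i \sqrt{2130}}{45}$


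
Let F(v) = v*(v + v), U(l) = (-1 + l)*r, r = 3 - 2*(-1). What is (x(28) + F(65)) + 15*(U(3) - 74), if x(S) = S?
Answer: 7518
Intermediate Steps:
r = 5 (r = 3 + 2 = 5)
U(l) = -5 + 5*l (U(l) = (-1 + l)*5 = -5 + 5*l)
F(v) = 2*v² (F(v) = v*(2*v) = 2*v²)
(x(28) + F(65)) + 15*(U(3) - 74) = (28 + 2*65²) + 15*((-5 + 5*3) - 74) = (28 + 2*4225) + 15*((-5 + 15) - 74) = (28 + 8450) + 15*(10 - 74) = 8478 + 15*(-64) = 8478 - 960 = 7518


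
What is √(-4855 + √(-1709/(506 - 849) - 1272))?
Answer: √(-237895 + I*√3042109)/7 ≈ 0.25543 + 69.678*I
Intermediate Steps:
√(-4855 + √(-1709/(506 - 849) - 1272)) = √(-4855 + √(-1709/(-343) - 1272)) = √(-4855 + √(-1709*(-1/343) - 1272)) = √(-4855 + √(1709/343 - 1272)) = √(-4855 + √(-434587/343)) = √(-4855 + I*√3042109/49)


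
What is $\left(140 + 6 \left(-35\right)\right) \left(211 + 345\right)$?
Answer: $-38920$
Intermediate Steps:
$\left(140 + 6 \left(-35\right)\right) \left(211 + 345\right) = \left(140 - 210\right) 556 = \left(-70\right) 556 = -38920$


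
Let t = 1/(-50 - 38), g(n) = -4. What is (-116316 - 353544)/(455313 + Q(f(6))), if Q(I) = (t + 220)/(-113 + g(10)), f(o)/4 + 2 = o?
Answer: -179173280/173625307 ≈ -1.0320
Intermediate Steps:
f(o) = -8 + 4*o
t = -1/88 (t = 1/(-88) = -1/88 ≈ -0.011364)
Q(I) = -2151/1144 (Q(I) = (-1/88 + 220)/(-113 - 4) = (19359/88)/(-117) = (19359/88)*(-1/117) = -2151/1144)
(-116316 - 353544)/(455313 + Q(f(6))) = (-116316 - 353544)/(455313 - 2151/1144) = -469860/520875921/1144 = -469860*1144/520875921 = -179173280/173625307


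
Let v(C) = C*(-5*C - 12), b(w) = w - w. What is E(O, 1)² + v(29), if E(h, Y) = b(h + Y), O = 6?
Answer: -4553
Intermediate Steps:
b(w) = 0
E(h, Y) = 0
v(C) = C*(-12 - 5*C)
E(O, 1)² + v(29) = 0² - 1*29*(12 + 5*29) = 0 - 1*29*(12 + 145) = 0 - 1*29*157 = 0 - 4553 = -4553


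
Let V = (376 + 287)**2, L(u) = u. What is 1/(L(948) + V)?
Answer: 1/440517 ≈ 2.2701e-6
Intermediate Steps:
V = 439569 (V = 663**2 = 439569)
1/(L(948) + V) = 1/(948 + 439569) = 1/440517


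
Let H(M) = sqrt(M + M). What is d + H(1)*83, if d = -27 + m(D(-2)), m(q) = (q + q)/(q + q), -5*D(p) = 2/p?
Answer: -26 + 83*sqrt(2) ≈ 91.380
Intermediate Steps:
D(p) = -2/(5*p)
H(M) = sqrt(2)*sqrt(M) (H(M) = sqrt(2*M) = sqrt(2)*sqrt(M))
m(q) = 1 (m(q) = (2*q)/((2*q)) = (2*q)*(1/(2*q)) = 1)
d = -26 (d = -27 + 1 = -26)
d + H(1)*83 = -26 + (sqrt(2)*sqrt(1))*83 = -26 + (sqrt(2)*1)*83 = -26 + sqrt(2)*83 = -26 + 83*sqrt(2)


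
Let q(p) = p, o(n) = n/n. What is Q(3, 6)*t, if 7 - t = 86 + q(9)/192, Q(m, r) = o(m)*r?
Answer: -15177/32 ≈ -474.28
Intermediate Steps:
o(n) = 1
Q(m, r) = r (Q(m, r) = 1*r = r)
t = -5059/64 (t = 7 - (86 + 9/192) = 7 - (86 + 9*(1/192)) = 7 - (86 + 3/64) = 7 - 1*5507/64 = 7 - 5507/64 = -5059/64 ≈ -79.047)
Q(3, 6)*t = 6*(-5059/64) = -15177/32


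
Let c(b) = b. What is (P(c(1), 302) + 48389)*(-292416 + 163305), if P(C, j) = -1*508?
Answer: -6181963791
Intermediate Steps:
P(C, j) = -508
(P(c(1), 302) + 48389)*(-292416 + 163305) = (-508 + 48389)*(-292416 + 163305) = 47881*(-129111) = -6181963791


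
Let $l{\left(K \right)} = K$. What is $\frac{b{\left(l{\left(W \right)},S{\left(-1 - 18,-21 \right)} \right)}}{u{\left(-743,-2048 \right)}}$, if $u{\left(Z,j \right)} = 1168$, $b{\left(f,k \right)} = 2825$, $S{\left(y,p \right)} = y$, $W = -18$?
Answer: $\frac{2825}{1168} \approx 2.4187$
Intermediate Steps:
$\frac{b{\left(l{\left(W \right)},S{\left(-1 - 18,-21 \right)} \right)}}{u{\left(-743,-2048 \right)}} = \frac{2825}{1168}$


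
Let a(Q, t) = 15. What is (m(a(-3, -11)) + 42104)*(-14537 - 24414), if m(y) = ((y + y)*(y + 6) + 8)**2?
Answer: -17494763748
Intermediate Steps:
m(y) = (8 + 2*y*(6 + y))**2 (m(y) = ((2*y)*(6 + y) + 8)**2 = (2*y*(6 + y) + 8)**2 = (8 + 2*y*(6 + y))**2)
(m(a(-3, -11)) + 42104)*(-14537 - 24414) = (4*(4 + 15**2 + 6*15)**2 + 42104)*(-14537 - 24414) = (4*(4 + 225 + 90)**2 + 42104)*(-38951) = (4*319**2 + 42104)*(-38951) = (4*101761 + 42104)*(-38951) = (407044 + 42104)*(-38951) = 449148*(-38951) = -17494763748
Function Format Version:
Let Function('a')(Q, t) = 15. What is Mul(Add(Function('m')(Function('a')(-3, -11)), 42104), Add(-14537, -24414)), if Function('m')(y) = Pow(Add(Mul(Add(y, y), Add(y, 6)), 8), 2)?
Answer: -17494763748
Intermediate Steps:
Function('m')(y) = Pow(Add(8, Mul(2, y, Add(6, y))), 2) (Function('m')(y) = Pow(Add(Mul(Mul(2, y), Add(6, y)), 8), 2) = Pow(Add(Mul(2, y, Add(6, y)), 8), 2) = Pow(Add(8, Mul(2, y, Add(6, y))), 2))
Mul(Add(Function('m')(Function('a')(-3, -11)), 42104), Add(-14537, -24414)) = Mul(Add(Mul(4, Pow(Add(4, Pow(15, 2), Mul(6, 15)), 2)), 42104), Add(-14537, -24414)) = Mul(Add(Mul(4, Pow(Add(4, 225, 90), 2)), 42104), -38951) = Mul(Add(Mul(4, Pow(319, 2)), 42104), -38951) = Mul(Add(Mul(4, 101761), 42104), -38951) = Mul(Add(407044, 42104), -38951) = Mul(449148, -38951) = -17494763748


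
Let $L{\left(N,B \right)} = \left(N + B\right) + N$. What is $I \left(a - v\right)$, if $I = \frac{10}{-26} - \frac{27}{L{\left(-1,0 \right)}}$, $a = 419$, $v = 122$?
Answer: $\frac{101277}{26} \approx 3895.3$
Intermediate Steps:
$L{\left(N,B \right)} = B + 2 N$ ($L{\left(N,B \right)} = \left(B + N\right) + N = B + 2 N$)
$I = \frac{341}{26}$ ($I = \frac{10}{-26} - \frac{27}{0 + 2 \left(-1\right)} = 10 \left(- \frac{1}{26}\right) - \frac{27}{0 - 2} = - \frac{5}{13} - \frac{27}{-2} = - \frac{5}{13} - - \frac{27}{2} = - \frac{5}{13} + \frac{27}{2} = \frac{341}{26} \approx 13.115$)
$I \left(a - v\right) = \frac{341 \left(419 - 122\right)}{26} = \frac{341}{26} \cdot 297 = \frac{101277}{26}$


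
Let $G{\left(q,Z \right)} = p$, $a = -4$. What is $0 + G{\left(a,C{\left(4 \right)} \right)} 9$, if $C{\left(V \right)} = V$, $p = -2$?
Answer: $-18$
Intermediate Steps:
$G{\left(q,Z \right)} = -2$
$0 + G{\left(a,C{\left(4 \right)} \right)} 9 = 0 - 18 = -18$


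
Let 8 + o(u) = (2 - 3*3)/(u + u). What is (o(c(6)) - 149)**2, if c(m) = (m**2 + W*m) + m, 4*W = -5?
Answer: 117505600/4761 ≈ 24681.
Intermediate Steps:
W = -5/4 (W = (1/4)*(-5) = -5/4 ≈ -1.2500)
c(m) = m**2 - m/4 (c(m) = (m**2 - 5*m/4) + m = m**2 - m/4)
o(u) = -8 - 7/(2*u) (o(u) = -8 + (2 - 3*3)/(u + u) = -8 + (2 - 9)/((2*u)) = -8 - 7/(2*u))
(o(c(6)) - 149)**2 = ((-8 - 7*1/(6*(-1/4 + 6))/2) - 149)**2 = ((-8 - 7/(2*(6*(23/4)))) - 149)**2 = ((-8 - 7/(2*69/2)) - 149)**2 = ((-8 - 7/2*2/69) - 149)**2 = ((-8 - 7/69) - 149)**2 = (-559/69 - 149)**2 = (-10840/69)**2 = 117505600/4761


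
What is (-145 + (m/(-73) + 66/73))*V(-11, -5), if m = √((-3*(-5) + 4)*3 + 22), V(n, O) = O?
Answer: 52595/73 + 5*√79/73 ≈ 721.09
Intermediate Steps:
m = √79 (m = √((15 + 4)*3 + 22) = √(19*3 + 22) = √(57 + 22) = √79 ≈ 8.8882)
(-145 + (m/(-73) + 66/73))*V(-11, -5) = (-145 + (√79/(-73) + 66/73))*(-5) = (-145 + (√79*(-1/73) + 66*(1/73)))*(-5) = (-145 + (-√79/73 + 66/73))*(-5) = (-145 + (66/73 - √79/73))*(-5) = (-10519/73 - √79/73)*(-5) = 52595/73 + 5*√79/73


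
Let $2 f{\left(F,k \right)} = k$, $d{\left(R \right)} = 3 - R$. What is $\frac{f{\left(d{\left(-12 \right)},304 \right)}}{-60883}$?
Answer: $- \frac{152}{60883} \approx -0.0024966$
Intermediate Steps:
$f{\left(F,k \right)} = \frac{k}{2}$
$\frac{f{\left(d{\left(-12 \right)},304 \right)}}{-60883} = \frac{\frac{1}{2} \cdot 304}{-60883} = 152 \left(- \frac{1}{60883}\right) = - \frac{152}{60883}$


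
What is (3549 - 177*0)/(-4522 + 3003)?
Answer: -507/217 ≈ -2.3364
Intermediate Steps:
(3549 - 177*0)/(-4522 + 3003) = (3549 + 0)/(-1519) = 3549*(-1/1519) = -507/217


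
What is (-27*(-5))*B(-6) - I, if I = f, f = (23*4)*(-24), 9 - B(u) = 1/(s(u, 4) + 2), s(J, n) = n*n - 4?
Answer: 47787/14 ≈ 3413.4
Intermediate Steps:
s(J, n) = -4 + n² (s(J, n) = n² - 4 = -4 + n²)
B(u) = 125/14 (B(u) = 9 - 1/((-4 + 4²) + 2) = 9 - 1/((-4 + 16) + 2) = 9 - 1/(12 + 2) = 9 - 1/14 = 125/14)
f = -2208 (f = 92*(-24) = -2208)
I = -2208
(-27*(-5))*B(-6) - I = -27*(-5)*(125/14) - 1*(-2208) = 135*(125/14) + 2208 = 16875/14 + 2208 = 47787/14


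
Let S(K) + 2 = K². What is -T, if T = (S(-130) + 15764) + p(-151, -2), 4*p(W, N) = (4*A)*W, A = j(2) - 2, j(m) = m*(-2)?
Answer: -33568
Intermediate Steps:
j(m) = -2*m
A = -6 (A = -2*2 - 2 = -4 - 2 = -6)
S(K) = -2 + K²
p(W, N) = -6*W (p(W, N) = ((4*(-6))*W)/4 = (-24*W)/4 = -6*W)
T = 33568 (T = ((-2 + (-130)²) + 15764) - 6*(-151) = ((-2 + 16900) + 15764) + 906 = (16898 + 15764) + 906 = 32662 + 906 = 33568)
-T = -1*33568 = -33568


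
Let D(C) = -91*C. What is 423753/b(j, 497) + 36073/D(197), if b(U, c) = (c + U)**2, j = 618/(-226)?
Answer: -15526530919153/55922306721008 ≈ -0.27764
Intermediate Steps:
j = -309/113 (j = 618*(-1/226) = -309/113 ≈ -2.7345)
b(U, c) = (U + c)**2
423753/b(j, 497) + 36073/D(197) = 423753/((-309/113 + 497)**2) + 36073/((-91*197)) = 423753/((55852/113)**2) + 36073/(-17927) = 423753/(3119445904/12769) + 36073*(-1/17927) = 423753*(12769/3119445904) - 36073/17927 = 5410902057/3119445904 - 36073/17927 = -15526530919153/55922306721008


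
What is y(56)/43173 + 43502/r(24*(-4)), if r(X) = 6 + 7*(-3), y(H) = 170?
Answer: -626036432/215865 ≈ -2900.1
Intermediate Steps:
r(X) = -15 (r(X) = 6 - 21 = -15)
y(56)/43173 + 43502/r(24*(-4)) = 170/43173 + 43502/(-15) = 170*(1/43173) + 43502*(-1/15) = 170/43173 - 43502/15 = -626036432/215865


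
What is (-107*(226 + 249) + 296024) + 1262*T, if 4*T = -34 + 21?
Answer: 482195/2 ≈ 2.4110e+5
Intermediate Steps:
T = -13/4 (T = (-34 + 21)/4 = (¼)*(-13) = -13/4 ≈ -3.2500)
(-107*(226 + 249) + 296024) + 1262*T = (-107*(226 + 249) + 296024) + 1262*(-13/4) = (-107*475 + 296024) - 8203/2 = (-50825 + 296024) - 8203/2 = 245199 - 8203/2 = 482195/2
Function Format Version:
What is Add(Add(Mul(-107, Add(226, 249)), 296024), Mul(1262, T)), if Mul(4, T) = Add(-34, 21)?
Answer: Rational(482195, 2) ≈ 2.4110e+5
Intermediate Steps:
T = Rational(-13, 4) (T = Mul(Rational(1, 4), Add(-34, 21)) = Mul(Rational(1, 4), -13) = Rational(-13, 4) ≈ -3.2500)
Add(Add(Mul(-107, Add(226, 249)), 296024), Mul(1262, T)) = Add(Add(Mul(-107, Add(226, 249)), 296024), Mul(1262, Rational(-13, 4))) = Add(Add(Mul(-107, 475), 296024), Rational(-8203, 2)) = Add(Add(-50825, 296024), Rational(-8203, 2)) = Add(245199, Rational(-8203, 2)) = Rational(482195, 2)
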